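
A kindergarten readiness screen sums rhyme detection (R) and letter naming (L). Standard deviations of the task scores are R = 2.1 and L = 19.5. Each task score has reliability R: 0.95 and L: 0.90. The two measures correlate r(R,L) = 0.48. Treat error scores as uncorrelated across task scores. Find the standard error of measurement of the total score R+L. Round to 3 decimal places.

6.184

Var(total) = 384.66 + 39.312 = 423.972.
True-score variance = 346.415 + 39.312 = 385.727, so reliability = 0.9098.
Error variance = 423.972 − 385.727 = 38.2455; SEM = √38.2455 = 6.184.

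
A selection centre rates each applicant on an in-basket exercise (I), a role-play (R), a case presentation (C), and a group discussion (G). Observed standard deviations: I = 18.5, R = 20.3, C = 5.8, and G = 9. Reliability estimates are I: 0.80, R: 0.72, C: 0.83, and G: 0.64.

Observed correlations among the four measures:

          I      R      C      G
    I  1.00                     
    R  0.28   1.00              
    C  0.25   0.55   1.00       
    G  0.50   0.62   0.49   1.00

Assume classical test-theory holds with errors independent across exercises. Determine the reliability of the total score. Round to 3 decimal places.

Var(I+R+C+G) = 18.5² + 20.3² + 5.8² + 9² + 2·[18.5·20.3·0.28 + 18.5·5.8·0.25 + 18.5·9·0.50 + 20.3·5.8·0.55 + 20.3·9·0.62 + 5.8·9·0.49] = 868.98 + 837.676 = 1706.66.
With uncorrelated errors the cross-covariances are all true-score covariance, so they carry over unchanged; only the diagonal terms shrink to ρᵢσᵢ².
True-score variance = [18.5²·0.80 + 20.3²·0.72 + 5.8²·0.83 + 9²·0.64] + 837.676 = 650.266 + 837.676 = 1487.94.
Reliability = 1487.94 / 1706.66 = 0.872.

0.872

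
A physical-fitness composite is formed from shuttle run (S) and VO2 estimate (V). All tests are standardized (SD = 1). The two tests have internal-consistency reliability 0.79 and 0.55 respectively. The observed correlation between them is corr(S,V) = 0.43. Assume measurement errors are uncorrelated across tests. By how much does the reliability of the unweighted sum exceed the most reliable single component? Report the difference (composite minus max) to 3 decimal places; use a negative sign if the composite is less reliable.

-0.021

Var(sum) = 2 + 0.86 = 2.86; true-score variance = 1.34 + 0.86 = 2.2; composite reliability = 0.7692.
Max component reliability = 0.7900.
Difference = 0.7692 − 0.7900 = -0.021.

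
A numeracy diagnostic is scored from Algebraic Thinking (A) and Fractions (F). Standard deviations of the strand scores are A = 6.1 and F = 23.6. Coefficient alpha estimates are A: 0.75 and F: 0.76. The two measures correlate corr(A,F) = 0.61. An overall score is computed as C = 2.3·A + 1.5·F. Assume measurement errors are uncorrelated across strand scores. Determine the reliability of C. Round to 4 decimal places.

0.8298

Var(C) = 2.3²·6.1² + 1.5²·23.6² + 2·[3.45·6.1·23.6·0.61] = 1450 + 605.928 = 2055.93.
With uncorrelated errors the cross-covariances are all true-score covariance, so they carry over unchanged; only the diagonal terms shrink to ρᵢσᵢ².
True-score variance = [2.3²·6.1²·0.75 + 1.5²·23.6²·0.76] + 605.928 = 1100.03 + 605.928 = 1705.96.
Reliability = 1705.96 / 2055.93 = 0.8298.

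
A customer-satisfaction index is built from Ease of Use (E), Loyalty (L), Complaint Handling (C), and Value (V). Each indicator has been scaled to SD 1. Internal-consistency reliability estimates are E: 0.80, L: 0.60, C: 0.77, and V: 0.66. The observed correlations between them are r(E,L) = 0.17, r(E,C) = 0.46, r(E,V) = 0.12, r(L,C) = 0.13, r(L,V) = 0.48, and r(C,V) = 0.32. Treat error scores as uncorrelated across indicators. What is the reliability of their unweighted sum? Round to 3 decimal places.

Var(E+L+C+V) = 4 + 2·[0.17 + 0.46 + 0.12 + 0.13 + 0.48 + 0.32] = 4 + 3.36 = 7.36.
Under uncorrelated errors the observed covariances equal the true-score covariances, so only the own-variance terms attenuate.
True-score variance = [0.80 + 0.60 + 0.77 + 0.66] + 3.36 = 2.83 + 3.36 = 6.19.
Reliability = 6.19 / 7.36 = 0.841.

0.841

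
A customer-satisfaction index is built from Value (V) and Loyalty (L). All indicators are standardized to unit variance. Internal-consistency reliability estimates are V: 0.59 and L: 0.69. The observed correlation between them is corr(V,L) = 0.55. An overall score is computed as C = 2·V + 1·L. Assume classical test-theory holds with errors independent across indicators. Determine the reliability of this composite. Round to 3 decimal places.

0.729

Var(C) = 2² + 1 + 2·[2·0.55] = 5 + 2.2 = 7.2.
Under uncorrelated errors the observed covariances equal the true-score covariances, so only the own-variance terms attenuate.
True-score variance = [2²·0.59 + 0.69] + 2.2 = 3.05 + 2.2 = 5.25.
Reliability = 5.25 / 7.2 = 0.729.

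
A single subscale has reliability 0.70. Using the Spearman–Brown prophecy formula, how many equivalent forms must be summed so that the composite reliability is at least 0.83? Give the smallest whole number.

3

k ≥ ρ*(1−ρ₁)/(ρ₁(1−ρ*)) = 0.83·0.30 / (0.70·0.17) = 2.092.
Smallest integer k = 3.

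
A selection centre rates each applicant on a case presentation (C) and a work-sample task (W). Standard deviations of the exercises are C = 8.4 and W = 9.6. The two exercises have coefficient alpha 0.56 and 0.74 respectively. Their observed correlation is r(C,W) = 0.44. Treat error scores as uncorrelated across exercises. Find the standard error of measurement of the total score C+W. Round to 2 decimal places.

7.42

Var(total) = 162.72 + 70.9632 = 233.683.
True-score variance = 107.712 + 70.9632 = 178.675, so reliability = 0.7646.
Error variance = 233.683 − 178.675 = 55.008; SEM = √55.008 = 7.42.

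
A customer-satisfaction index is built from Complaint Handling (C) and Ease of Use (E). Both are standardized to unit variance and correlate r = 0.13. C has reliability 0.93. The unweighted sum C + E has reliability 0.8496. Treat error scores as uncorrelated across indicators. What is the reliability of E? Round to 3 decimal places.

Var(C+E) = 2 + 2·0.13 = 2.260.
True-score variance = ρ_C + ρ_E + 2·0.13, so 0.8496 = (0.93 + ρ_E + 0.26) / 2.260.
ρ_E = 0.8496·2.260 − 0.93 − 0.26 = 0.730.

0.730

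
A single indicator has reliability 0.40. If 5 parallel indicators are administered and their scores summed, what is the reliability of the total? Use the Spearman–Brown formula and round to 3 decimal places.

ρ_k = kρ / (1 + (k−1)ρ) = 5·0.40 / (1 + 4·0.40) = 2.000 / 2.600 = 0.769.

0.769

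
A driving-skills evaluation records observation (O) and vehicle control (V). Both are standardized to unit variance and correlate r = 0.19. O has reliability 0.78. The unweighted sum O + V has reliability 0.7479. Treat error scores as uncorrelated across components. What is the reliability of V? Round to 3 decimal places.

Var(O+V) = 2 + 2·0.19 = 2.380.
True-score variance = ρ_O + ρ_V + 2·0.19, so 0.7479 = (0.78 + ρ_V + 0.38) / 2.380.
ρ_V = 0.7479·2.380 − 0.78 − 0.38 = 0.620.

0.620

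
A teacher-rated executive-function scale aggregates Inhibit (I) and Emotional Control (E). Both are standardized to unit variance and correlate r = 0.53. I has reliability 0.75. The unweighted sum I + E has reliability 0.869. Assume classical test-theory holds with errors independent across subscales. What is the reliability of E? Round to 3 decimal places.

0.849

Var(I+E) = 2 + 2·0.53 = 3.060.
True-score variance = ρ_I + ρ_E + 2·0.53, so 0.869 = (0.75 + ρ_E + 1.06) / 3.060.
ρ_E = 0.869·3.060 − 0.75 − 1.06 = 0.849.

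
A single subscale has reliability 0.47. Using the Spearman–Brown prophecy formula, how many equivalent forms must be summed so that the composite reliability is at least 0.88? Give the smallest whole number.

9

k ≥ ρ*(1−ρ₁)/(ρ₁(1−ρ*)) = 0.88·0.53 / (0.47·0.12) = 8.270.
Smallest integer k = 9.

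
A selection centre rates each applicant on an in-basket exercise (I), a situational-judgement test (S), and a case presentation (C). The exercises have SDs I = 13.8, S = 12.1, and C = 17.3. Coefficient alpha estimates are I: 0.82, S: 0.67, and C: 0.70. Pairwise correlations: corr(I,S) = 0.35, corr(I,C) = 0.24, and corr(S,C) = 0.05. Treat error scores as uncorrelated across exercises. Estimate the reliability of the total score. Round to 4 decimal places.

Var(I+S+C) = 13.8² + 12.1² + 17.3² + 2·[13.8·12.1·0.35 + 13.8·17.3·0.24 + 12.1·17.3·0.05] = 636.14 + 252.414 = 888.554.
Under uncorrelated errors the observed covariances equal the true-score covariances, so only the own-variance terms attenuate.
True-score variance = [13.8²·0.82 + 12.1²·0.67 + 17.3²·0.70] + 252.414 = 463.759 + 252.414 = 716.173.
Reliability = 716.173 / 888.554 = 0.8060.

0.8060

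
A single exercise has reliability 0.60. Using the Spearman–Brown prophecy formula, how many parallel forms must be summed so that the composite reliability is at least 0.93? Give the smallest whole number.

9

k ≥ ρ*(1−ρ₁)/(ρ₁(1−ρ*)) = 0.93·0.40 / (0.60·0.07) = 8.857.
Smallest integer k = 9.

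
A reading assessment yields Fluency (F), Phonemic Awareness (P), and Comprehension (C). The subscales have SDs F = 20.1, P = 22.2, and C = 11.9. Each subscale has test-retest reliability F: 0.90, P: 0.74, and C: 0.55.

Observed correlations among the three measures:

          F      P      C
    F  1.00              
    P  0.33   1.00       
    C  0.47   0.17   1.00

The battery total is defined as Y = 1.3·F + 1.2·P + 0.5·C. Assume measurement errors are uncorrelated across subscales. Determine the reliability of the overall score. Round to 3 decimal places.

0.871

Var(Y) = 1.3²·20.1² + 1.2²·22.2² + 0.5²·11.9² + 2·[1.56·20.1·22.2·0.33 + 0.65·20.1·11.9·0.47 + 0.6·22.2·11.9·0.17] = 1427.87 + 659.466 = 2087.33.
Because errors are independent across components, Cov(Tᵢ,Tⱼ) = Cov(Xᵢ,Xⱼ); the off-diagonal part of the true-score variance is the same as above.
True-score variance = [1.3²·20.1²·0.90 + 1.2²·22.2²·0.74 + 0.5²·11.9²·0.55] + 659.466 = 1159.14 + 659.466 = 1818.61.
Reliability = 1818.61 / 2087.33 = 0.871.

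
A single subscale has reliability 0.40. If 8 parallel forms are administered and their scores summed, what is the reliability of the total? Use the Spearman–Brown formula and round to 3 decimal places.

ρ_k = kρ / (1 + (k−1)ρ) = 8·0.40 / (1 + 7·0.40) = 3.200 / 3.800 = 0.842.

0.842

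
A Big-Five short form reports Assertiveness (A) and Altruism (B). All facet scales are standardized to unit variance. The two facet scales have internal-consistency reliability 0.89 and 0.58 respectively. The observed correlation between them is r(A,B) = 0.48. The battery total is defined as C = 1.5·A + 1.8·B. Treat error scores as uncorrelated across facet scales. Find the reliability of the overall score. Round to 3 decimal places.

0.801

Var(C) = 1.5² + 1.8² + 2·[2.7·0.48] = 5.49 + 2.592 = 8.082.
With uncorrelated errors the cross-covariances are all true-score covariance, so they carry over unchanged; only the diagonal terms shrink to ρᵢσᵢ².
True-score variance = [1.5²·0.89 + 1.8²·0.58] + 2.592 = 3.8817 + 2.592 = 6.4737.
Reliability = 6.4737 / 8.082 = 0.801.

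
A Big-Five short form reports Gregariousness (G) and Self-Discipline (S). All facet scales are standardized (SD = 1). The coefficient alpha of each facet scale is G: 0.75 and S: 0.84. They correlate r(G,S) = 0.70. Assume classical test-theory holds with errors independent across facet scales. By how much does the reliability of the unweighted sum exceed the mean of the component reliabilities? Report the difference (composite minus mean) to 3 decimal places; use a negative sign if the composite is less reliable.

Var(sum) = 2 + 1.4 = 3.4; true-score variance = 1.59 + 1.4 = 2.99; composite reliability = 0.8794.
Mean component reliability = 0.7950.
Difference = 0.8794 − 0.7950 = 0.084.

0.084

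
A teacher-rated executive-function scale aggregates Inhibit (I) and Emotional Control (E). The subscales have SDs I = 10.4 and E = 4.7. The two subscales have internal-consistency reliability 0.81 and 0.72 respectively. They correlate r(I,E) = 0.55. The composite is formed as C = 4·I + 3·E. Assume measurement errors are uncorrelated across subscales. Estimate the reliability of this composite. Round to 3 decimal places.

0.851

Var(C) = 4²·10.4² + 3²·4.7² + 2·[12·10.4·4.7·0.55] = 1929.37 + 645.216 = 2574.59.
With uncorrelated errors the cross-covariances are all true-score covariance, so they carry over unchanged; only the diagonal terms shrink to ρᵢσᵢ².
True-score variance = [4²·10.4²·0.81 + 3²·4.7²·0.72] + 645.216 = 1544.9 + 645.216 = 2190.11.
Reliability = 2190.11 / 2574.59 = 0.851.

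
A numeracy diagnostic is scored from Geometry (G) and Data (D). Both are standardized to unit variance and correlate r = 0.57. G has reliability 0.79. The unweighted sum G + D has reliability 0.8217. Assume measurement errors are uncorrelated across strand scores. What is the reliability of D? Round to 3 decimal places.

0.650

Var(G+D) = 2 + 2·0.57 = 3.140.
True-score variance = ρ_G + ρ_D + 2·0.57, so 0.8217 = (0.79 + ρ_D + 1.14) / 3.140.
ρ_D = 0.8217·3.140 − 0.79 − 1.14 = 0.650.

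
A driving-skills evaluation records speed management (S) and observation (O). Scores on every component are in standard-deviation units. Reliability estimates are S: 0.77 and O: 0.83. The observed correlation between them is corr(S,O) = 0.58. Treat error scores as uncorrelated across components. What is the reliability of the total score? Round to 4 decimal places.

0.8734

Var(S+O) = 2 + 2·[0.58] = 2 + 1.16 = 3.16.
Under uncorrelated errors the observed covariances equal the true-score covariances, so only the own-variance terms attenuate.
True-score variance = [0.77 + 0.83] + 1.16 = 1.6 + 1.16 = 2.76.
Reliability = 2.76 / 3.16 = 0.8734.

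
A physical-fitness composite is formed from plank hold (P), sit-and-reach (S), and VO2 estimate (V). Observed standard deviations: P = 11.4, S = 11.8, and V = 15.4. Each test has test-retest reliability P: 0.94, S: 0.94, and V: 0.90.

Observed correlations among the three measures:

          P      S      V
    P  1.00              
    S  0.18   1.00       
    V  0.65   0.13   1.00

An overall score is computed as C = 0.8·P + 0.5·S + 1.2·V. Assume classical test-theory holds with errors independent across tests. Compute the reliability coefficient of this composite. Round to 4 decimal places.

0.9432

Var(C) = 0.8²·11.4² + 0.5²·11.8² + 1.2²·15.4² + 2·[0.4·11.4·11.8·0.18 + 0.96·11.4·15.4·0.65 + 0.6·11.8·15.4·0.13] = 459.495 + 266.818 = 726.313.
Because errors are independent across components, Cov(Tᵢ,Tⱼ) = Cov(Xᵢ,Xⱼ); the off-diagonal part of the true-score variance is the same as above.
True-score variance = [0.8²·11.4²·0.94 + 0.5²·11.8²·0.94 + 1.2²·15.4²·0.90] + 266.818 = 418.265 + 266.818 = 685.083.
Reliability = 685.083 / 726.313 = 0.9432.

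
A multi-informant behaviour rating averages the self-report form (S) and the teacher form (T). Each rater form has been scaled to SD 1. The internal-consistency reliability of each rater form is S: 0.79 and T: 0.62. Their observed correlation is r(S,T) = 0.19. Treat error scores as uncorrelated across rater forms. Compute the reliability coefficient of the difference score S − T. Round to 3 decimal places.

0.636

Var(S−T) = 1 + 1 − 2·0.19 = 2 − 0.38 = 1.62.
With uncorrelated errors the cross-covariances are all true-score covariance, so they carry over unchanged; only the diagonal terms shrink to ρᵢσᵢ².
True-score variance = [0.79 + 0.62] − 0.38 = 1.41 − 0.38 = 1.03.
Reliability = 1.03 / 1.62 = 0.636.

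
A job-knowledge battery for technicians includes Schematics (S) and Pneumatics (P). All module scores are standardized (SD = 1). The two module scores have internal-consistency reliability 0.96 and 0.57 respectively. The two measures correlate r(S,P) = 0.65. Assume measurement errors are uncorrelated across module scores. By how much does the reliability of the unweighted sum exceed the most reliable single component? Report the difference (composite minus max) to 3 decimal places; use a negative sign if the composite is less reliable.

-0.102

Var(sum) = 2 + 1.3 = 3.3; true-score variance = 1.53 + 1.3 = 2.83; composite reliability = 0.8576.
Max component reliability = 0.9600.
Difference = 0.8576 − 0.9600 = -0.102.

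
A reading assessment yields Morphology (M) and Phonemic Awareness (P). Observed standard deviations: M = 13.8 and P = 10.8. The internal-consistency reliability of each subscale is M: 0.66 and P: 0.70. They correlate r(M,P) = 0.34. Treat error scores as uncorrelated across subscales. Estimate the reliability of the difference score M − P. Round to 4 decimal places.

Var(M−P) = 13.8² + 10.8² − 2·13.8·10.8·0.34 = 307.08 − 101.347 = 205.733.
Because errors are independent across components, Cov(Tᵢ,Tⱼ) = Cov(Xᵢ,Xⱼ); the off-diagonal part of the true-score variance is the same as above.
True-score variance = [13.8²·0.66 + 10.8²·0.70] − 101.347 = 207.338 − 101.347 = 105.991.
Reliability = 105.991 / 205.733 = 0.5152.

0.5152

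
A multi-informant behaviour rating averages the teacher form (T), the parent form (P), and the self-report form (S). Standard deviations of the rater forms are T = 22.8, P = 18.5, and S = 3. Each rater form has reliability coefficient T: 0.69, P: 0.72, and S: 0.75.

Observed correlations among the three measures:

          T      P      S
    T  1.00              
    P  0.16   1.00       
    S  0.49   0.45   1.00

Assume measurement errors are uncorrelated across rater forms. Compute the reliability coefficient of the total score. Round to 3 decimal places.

Var(T+P+S) = 22.8² + 18.5² + 3² + 2·[22.8·18.5·0.16 + 22.8·3·0.49 + 18.5·3·0.45] = 871.09 + 251.958 = 1123.05.
With uncorrelated errors the cross-covariances are all true-score covariance, so they carry over unchanged; only the diagonal terms shrink to ρᵢσᵢ².
True-score variance = [22.8²·0.69 + 18.5²·0.72 + 3²·0.75] + 251.958 = 611.86 + 251.958 = 863.818.
Reliability = 863.818 / 1123.05 = 0.769.

0.769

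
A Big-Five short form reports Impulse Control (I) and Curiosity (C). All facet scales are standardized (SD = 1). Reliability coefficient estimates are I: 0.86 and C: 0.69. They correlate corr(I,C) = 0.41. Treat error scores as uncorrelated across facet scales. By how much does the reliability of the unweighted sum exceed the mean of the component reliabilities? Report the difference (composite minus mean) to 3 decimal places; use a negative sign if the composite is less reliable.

0.065

Var(sum) = 2 + 0.82 = 2.82; true-score variance = 1.55 + 0.82 = 2.37; composite reliability = 0.8404.
Mean component reliability = 0.7750.
Difference = 0.8404 − 0.7750 = 0.065.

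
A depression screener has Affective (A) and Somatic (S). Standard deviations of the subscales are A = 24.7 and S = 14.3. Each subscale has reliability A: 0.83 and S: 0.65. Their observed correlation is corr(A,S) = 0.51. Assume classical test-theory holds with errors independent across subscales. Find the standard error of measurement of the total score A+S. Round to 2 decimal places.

Var(total) = 814.58 + 360.274 = 1174.85.
True-score variance = 639.293 + 360.274 = 999.567, so reliability = 0.8508.
Error variance = 1174.85 − 999.567 = 175.287; SEM = √175.287 = 13.24.

13.24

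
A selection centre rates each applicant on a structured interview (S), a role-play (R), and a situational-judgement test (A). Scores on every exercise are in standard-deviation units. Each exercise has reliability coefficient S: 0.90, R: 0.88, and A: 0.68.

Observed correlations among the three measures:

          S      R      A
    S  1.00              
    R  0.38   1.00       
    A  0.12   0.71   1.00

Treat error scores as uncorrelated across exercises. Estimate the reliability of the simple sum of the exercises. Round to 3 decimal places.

0.900

Var(S+R+A) = 3 + 2·[0.38 + 0.12 + 0.71] = 3 + 2.42 = 5.42.
Under uncorrelated errors the observed covariances equal the true-score covariances, so only the own-variance terms attenuate.
True-score variance = [0.90 + 0.88 + 0.68] + 2.42 = 2.46 + 2.42 = 4.88.
Reliability = 4.88 / 5.42 = 0.900.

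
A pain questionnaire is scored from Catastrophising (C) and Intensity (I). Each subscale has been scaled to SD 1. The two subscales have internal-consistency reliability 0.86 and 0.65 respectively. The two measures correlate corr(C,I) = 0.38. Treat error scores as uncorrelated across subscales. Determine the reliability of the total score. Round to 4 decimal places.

Var(C+I) = 2 + 2·[0.38] = 2 + 0.76 = 2.76.
With uncorrelated errors the cross-covariances are all true-score covariance, so they carry over unchanged; only the diagonal terms shrink to ρᵢσᵢ².
True-score variance = [0.86 + 0.65] + 0.76 = 1.51 + 0.76 = 2.27.
Reliability = 2.27 / 2.76 = 0.8225.

0.8225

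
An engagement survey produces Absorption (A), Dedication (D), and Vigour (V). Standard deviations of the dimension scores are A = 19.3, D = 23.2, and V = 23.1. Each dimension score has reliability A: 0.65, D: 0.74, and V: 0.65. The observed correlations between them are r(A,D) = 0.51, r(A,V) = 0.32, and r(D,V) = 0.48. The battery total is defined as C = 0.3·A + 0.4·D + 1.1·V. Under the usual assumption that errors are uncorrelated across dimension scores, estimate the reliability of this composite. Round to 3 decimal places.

Var(C) = 0.3²·19.3² + 0.4²·23.2² + 1.1²·23.1² + 2·[0.12·19.3·23.2·0.51 + 0.33·19.3·23.1·0.32 + 0.44·23.2·23.1·0.48] = 765.311 + 375.338 = 1140.65.
With uncorrelated errors the cross-covariances are all true-score covariance, so they carry over unchanged; only the diagonal terms shrink to ρᵢσᵢ².
True-score variance = [0.3²·19.3²·0.65 + 0.4²·23.2²·0.74 + 1.1²·23.1²·0.65] + 375.338 = 505.203 + 375.338 = 880.54.
Reliability = 880.54 / 1140.65 = 0.772.

0.772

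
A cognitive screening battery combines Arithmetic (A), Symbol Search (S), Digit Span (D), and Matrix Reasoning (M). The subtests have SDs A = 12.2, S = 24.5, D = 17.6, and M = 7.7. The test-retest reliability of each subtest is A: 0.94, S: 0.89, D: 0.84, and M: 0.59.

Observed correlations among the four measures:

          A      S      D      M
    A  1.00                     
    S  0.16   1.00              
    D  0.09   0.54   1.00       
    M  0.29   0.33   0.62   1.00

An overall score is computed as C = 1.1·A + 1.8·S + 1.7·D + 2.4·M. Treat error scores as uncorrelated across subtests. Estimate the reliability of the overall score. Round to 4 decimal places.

Var(C) = 1.1²·12.2² + 1.8²·24.5² + 1.7²·17.6² + 2.4²·7.7² + 2·[1.98·12.2·24.5·0.16 + 1.87·12.2·17.6·0.09 + 2.64·12.2·7.7·0.29 + 3.06·24.5·17.6·0.54 + 4.32·24.5·7.7·0.33 + 4.08·17.6·7.7·0.62] = 3361.62 + 3054.03 = 6415.65.
Under uncorrelated errors the observed covariances equal the true-score covariances, so only the own-variance terms attenuate.
True-score variance = [1.1²·12.2²·0.94 + 1.8²·24.5²·0.89 + 1.7²·17.6²·0.84 + 2.4²·7.7²·0.59] + 3054.03 = 2853.64 + 3054.03 = 5907.67.
Reliability = 5907.67 / 6415.65 = 0.9208.

0.9208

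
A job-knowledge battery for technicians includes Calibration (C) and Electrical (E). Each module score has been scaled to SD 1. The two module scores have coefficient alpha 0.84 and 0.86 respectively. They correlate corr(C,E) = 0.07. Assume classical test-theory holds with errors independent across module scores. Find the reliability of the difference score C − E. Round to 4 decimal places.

Var(C−E) = 1 + 1 − 2·0.07 = 2 − 0.14 = 1.86.
With uncorrelated errors the cross-covariances are all true-score covariance, so they carry over unchanged; only the diagonal terms shrink to ρᵢσᵢ².
True-score variance = [0.84 + 0.86] − 0.14 = 1.7 − 0.14 = 1.56.
Reliability = 1.56 / 1.86 = 0.8387.

0.8387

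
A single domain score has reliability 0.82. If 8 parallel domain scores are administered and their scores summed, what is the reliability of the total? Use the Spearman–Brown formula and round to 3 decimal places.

ρ_k = kρ / (1 + (k−1)ρ) = 8·0.82 / (1 + 7·0.82) = 6.560 / 6.740 = 0.973.

0.973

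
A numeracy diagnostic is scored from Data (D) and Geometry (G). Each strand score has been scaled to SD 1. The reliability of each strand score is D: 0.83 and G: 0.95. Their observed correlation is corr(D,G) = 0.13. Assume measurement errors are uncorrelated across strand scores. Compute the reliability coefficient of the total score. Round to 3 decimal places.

Var(D+G) = 2 + 2·[0.13] = 2 + 0.26 = 2.26.
With uncorrelated errors the cross-covariances are all true-score covariance, so they carry over unchanged; only the diagonal terms shrink to ρᵢσᵢ².
True-score variance = [0.83 + 0.95] + 0.26 = 1.78 + 0.26 = 2.04.
Reliability = 2.04 / 2.26 = 0.903.

0.903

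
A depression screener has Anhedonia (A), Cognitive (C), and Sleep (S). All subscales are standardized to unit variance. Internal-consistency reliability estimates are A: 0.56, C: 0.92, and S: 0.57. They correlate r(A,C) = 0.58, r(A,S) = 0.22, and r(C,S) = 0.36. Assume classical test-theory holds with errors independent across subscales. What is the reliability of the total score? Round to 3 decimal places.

Var(A+C+S) = 3 + 2·[0.58 + 0.22 + 0.36] = 3 + 2.32 = 5.32.
Because errors are independent across components, Cov(Tᵢ,Tⱼ) = Cov(Xᵢ,Xⱼ); the off-diagonal part of the true-score variance is the same as above.
True-score variance = [0.56 + 0.92 + 0.57] + 2.32 = 2.05 + 2.32 = 4.37.
Reliability = 4.37 / 5.32 = 0.821.

0.821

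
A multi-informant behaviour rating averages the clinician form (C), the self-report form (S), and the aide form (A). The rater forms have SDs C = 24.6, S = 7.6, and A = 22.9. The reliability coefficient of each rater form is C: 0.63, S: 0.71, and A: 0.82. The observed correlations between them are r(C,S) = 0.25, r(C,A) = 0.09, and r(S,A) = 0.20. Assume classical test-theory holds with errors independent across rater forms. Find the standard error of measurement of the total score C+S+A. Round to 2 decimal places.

Var(total) = 1187.33 + 264.497 = 1451.83.
True-score variance = 852.277 + 264.497 = 1116.77, so reliability = 0.7692.
Error variance = 1451.83 − 1116.77 = 335.053; SEM = √335.053 = 18.30.

18.30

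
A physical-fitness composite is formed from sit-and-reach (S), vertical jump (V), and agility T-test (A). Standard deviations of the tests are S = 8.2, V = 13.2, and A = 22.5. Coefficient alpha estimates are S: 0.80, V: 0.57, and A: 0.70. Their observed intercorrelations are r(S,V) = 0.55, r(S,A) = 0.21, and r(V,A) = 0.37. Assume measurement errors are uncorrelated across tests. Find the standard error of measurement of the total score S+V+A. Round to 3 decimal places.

15.500

Var(total) = 747.73 + 416.334 = 1164.06.
True-score variance = 507.484 + 416.334 = 923.818, so reliability = 0.7936.
Error variance = 1164.06 − 923.818 = 240.246; SEM = √240.246 = 15.500.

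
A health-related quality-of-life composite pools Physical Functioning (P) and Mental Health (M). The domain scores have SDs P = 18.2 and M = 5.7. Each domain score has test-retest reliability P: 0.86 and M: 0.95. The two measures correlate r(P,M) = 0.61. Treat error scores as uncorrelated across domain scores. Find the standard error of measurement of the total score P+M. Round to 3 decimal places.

Var(total) = 363.73 + 126.563 = 490.293.
True-score variance = 315.732 + 126.563 = 442.295, so reliability = 0.9021.
Error variance = 490.293 − 442.295 = 47.9981; SEM = √47.9981 = 6.928.

6.928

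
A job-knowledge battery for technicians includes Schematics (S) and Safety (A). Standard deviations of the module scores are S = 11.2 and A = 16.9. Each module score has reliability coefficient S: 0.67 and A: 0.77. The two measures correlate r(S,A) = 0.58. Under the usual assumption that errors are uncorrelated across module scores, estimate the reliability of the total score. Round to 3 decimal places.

Var(S+A) = 11.2² + 16.9² + 2·[11.2·16.9·0.58] = 411.05 + 219.565 = 630.615.
With uncorrelated errors the cross-covariances are all true-score covariance, so they carry over unchanged; only the diagonal terms shrink to ρᵢσᵢ².
True-score variance = [11.2²·0.67 + 16.9²·0.77] + 219.565 = 303.964 + 219.565 = 523.529.
Reliability = 523.529 / 630.615 = 0.830.

0.830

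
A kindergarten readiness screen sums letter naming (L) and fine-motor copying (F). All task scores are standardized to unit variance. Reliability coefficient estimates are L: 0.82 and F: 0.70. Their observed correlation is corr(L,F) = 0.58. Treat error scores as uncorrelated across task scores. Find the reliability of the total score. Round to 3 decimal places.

Var(L+F) = 2 + 2·[0.58] = 2 + 1.16 = 3.16.
Because errors are independent across components, Cov(Tᵢ,Tⱼ) = Cov(Xᵢ,Xⱼ); the off-diagonal part of the true-score variance is the same as above.
True-score variance = [0.82 + 0.70] + 1.16 = 1.52 + 1.16 = 2.68.
Reliability = 2.68 / 3.16 = 0.848.

0.848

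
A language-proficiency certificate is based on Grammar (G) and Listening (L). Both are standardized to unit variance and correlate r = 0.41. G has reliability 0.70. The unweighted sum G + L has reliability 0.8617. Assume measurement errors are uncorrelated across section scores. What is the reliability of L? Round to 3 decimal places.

Var(G+L) = 2 + 2·0.41 = 2.820.
True-score variance = ρ_G + ρ_L + 2·0.41, so 0.8617 = (0.70 + ρ_L + 0.82) / 2.820.
ρ_L = 0.8617·2.820 − 0.70 − 0.82 = 0.910.

0.910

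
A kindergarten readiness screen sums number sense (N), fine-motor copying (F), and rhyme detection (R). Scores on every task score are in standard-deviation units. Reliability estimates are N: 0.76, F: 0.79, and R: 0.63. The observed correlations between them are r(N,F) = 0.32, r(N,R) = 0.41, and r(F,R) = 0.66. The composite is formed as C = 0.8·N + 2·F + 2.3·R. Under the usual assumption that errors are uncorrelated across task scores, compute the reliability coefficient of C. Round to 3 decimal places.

Var(C) = 0.8² + 2² + 2.3² + 2·[1.6·0.32 + 1.84·0.41 + 4.6·0.66] = 9.93 + 8.6048 = 18.5348.
With uncorrelated errors the cross-covariances are all true-score covariance, so they carry over unchanged; only the diagonal terms shrink to ρᵢσᵢ².
True-score variance = [0.8²·0.76 + 2²·0.79 + 2.3²·0.63] + 8.6048 = 6.9791 + 8.6048 = 15.5839.
Reliability = 15.5839 / 18.5348 = 0.841.

0.841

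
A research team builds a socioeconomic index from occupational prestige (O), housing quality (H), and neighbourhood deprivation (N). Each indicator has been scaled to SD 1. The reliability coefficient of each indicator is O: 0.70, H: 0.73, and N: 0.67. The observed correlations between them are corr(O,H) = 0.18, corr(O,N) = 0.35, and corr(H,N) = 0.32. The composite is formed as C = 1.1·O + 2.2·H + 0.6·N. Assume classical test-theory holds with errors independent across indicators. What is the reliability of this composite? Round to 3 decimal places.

Var(C) = 1.1² + 2.2² + 0.6² + 2·[2.42·0.18 + 0.66·0.35 + 1.32·0.32] = 6.41 + 2.178 = 8.588.
Because errors are independent across components, Cov(Tᵢ,Tⱼ) = Cov(Xᵢ,Xⱼ); the off-diagonal part of the true-score variance is the same as above.
True-score variance = [1.1²·0.70 + 2.2²·0.73 + 0.6²·0.67] + 2.178 = 4.6214 + 2.178 = 6.7994.
Reliability = 6.7994 / 8.588 = 0.792.

0.792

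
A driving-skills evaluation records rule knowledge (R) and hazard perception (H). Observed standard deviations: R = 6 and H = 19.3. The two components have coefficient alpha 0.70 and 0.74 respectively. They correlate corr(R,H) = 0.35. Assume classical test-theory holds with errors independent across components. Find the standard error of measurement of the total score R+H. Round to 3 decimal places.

Var(total) = 408.49 + 81.06 = 489.55.
True-score variance = 300.843 + 81.06 = 381.903, so reliability = 0.7801.
Error variance = 489.55 − 381.903 = 107.647; SEM = √107.647 = 10.375.

10.375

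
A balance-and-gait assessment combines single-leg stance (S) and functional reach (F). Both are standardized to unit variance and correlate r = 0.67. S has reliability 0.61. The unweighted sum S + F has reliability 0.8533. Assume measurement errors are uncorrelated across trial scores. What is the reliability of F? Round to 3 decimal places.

Var(S+F) = 2 + 2·0.67 = 3.340.
True-score variance = ρ_S + ρ_F + 2·0.67, so 0.8533 = (0.61 + ρ_F + 1.34) / 3.340.
ρ_F = 0.8533·3.340 − 0.61 − 1.34 = 0.900.

0.900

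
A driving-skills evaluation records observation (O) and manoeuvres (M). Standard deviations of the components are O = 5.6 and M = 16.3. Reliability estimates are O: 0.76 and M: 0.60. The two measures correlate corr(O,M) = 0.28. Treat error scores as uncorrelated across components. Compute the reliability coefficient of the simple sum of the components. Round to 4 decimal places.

0.6731

Var(O+M) = 5.6² + 16.3² + 2·[5.6·16.3·0.28] = 297.05 + 51.1168 = 348.167.
With uncorrelated errors the cross-covariances are all true-score covariance, so they carry over unchanged; only the diagonal terms shrink to ρᵢσᵢ².
True-score variance = [5.6²·0.76 + 16.3²·0.60] + 51.1168 = 183.248 + 51.1168 = 234.364.
Reliability = 234.364 / 348.167 = 0.6731.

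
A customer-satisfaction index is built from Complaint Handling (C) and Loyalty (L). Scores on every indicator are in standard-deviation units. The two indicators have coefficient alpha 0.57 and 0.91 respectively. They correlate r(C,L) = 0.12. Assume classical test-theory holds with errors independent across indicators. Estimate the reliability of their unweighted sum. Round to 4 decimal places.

Var(C+L) = 2 + 2·[0.12] = 2 + 0.24 = 2.24.
With uncorrelated errors the cross-covariances are all true-score covariance, so they carry over unchanged; only the diagonal terms shrink to ρᵢσᵢ².
True-score variance = [0.57 + 0.91] + 0.24 = 1.48 + 0.24 = 1.72.
Reliability = 1.72 / 2.24 = 0.7679.

0.7679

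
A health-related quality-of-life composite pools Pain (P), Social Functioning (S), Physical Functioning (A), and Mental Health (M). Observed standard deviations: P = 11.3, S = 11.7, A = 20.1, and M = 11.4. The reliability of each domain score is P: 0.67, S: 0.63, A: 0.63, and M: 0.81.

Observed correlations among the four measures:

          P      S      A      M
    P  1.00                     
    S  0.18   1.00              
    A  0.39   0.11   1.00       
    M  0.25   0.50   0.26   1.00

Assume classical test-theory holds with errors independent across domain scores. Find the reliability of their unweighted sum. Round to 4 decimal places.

0.8082

Var(P+S+A+M) = 11.3² + 11.7² + 20.1² + 11.4² + 2·[11.3·11.7·0.18 + 11.3·20.1·0.39 + 11.3·11.4·0.25 + 11.7·20.1·0.11 + 11.7·11.4·0.50 + 20.1·11.4·0.26] = 798.55 + 593.437 = 1391.99.
With uncorrelated errors the cross-covariances are all true-score covariance, so they carry over unchanged; only the diagonal terms shrink to ρᵢσᵢ².
True-score variance = [11.3²·0.67 + 11.7²·0.63 + 20.1²·0.63 + 11.4²·0.81] + 593.437 = 531.587 + 593.437 = 1125.02.
Reliability = 1125.02 / 1391.99 = 0.8082.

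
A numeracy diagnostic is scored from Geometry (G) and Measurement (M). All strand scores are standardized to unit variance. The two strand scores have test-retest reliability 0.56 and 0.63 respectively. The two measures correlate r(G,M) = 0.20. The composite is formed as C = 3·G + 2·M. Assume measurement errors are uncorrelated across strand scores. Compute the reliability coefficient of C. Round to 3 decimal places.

Var(C) = 3² + 2² + 2·[6·0.20] = 13 + 2.4 = 15.4.
Under uncorrelated errors the observed covariances equal the true-score covariances, so only the own-variance terms attenuate.
True-score variance = [3²·0.56 + 2²·0.63] + 2.4 = 7.56 + 2.4 = 9.96.
Reliability = 9.96 / 15.4 = 0.647.

0.647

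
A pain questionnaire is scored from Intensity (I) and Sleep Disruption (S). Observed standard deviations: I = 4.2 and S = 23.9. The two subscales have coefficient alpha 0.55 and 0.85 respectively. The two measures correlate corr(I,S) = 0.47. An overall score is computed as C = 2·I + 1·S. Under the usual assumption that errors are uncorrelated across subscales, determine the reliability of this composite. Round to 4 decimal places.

Var(C) = 2²·4.2² + 23.9² + 2·[2·4.2·23.9·0.47] = 641.77 + 188.714 = 830.484.
Under uncorrelated errors the observed covariances equal the true-score covariances, so only the own-variance terms attenuate.
True-score variance = [2²·4.2²·0.55 + 23.9²·0.85] + 188.714 = 524.336 + 188.714 = 713.051.
Reliability = 713.051 / 830.484 = 0.8586.

0.8586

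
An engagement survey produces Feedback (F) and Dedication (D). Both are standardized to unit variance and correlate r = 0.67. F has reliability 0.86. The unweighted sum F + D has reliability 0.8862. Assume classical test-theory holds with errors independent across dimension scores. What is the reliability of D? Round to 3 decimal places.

0.760

Var(F+D) = 2 + 2·0.67 = 3.340.
True-score variance = ρ_F + ρ_D + 2·0.67, so 0.8862 = (0.86 + ρ_D + 1.34) / 3.340.
ρ_D = 0.8862·3.340 − 0.86 − 1.34 = 0.760.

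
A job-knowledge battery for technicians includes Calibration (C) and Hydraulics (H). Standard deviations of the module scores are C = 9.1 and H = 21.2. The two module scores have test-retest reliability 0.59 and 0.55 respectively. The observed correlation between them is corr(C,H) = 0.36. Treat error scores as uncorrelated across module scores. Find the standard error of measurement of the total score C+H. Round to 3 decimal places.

15.369

Var(total) = 532.25 + 138.902 = 671.152.
True-score variance = 296.05 + 138.902 = 434.952, so reliability = 0.6481.
Error variance = 671.152 − 434.952 = 236.2; SEM = √236.2 = 15.369.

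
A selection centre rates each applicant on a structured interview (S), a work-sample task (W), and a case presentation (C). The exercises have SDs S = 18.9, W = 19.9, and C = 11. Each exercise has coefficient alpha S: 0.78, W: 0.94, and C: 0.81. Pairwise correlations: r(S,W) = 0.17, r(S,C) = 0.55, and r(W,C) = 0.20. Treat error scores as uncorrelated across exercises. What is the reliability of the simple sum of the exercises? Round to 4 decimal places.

0.9049

Var(S+W+C) = 18.9² + 19.9² + 11² + 2·[18.9·19.9·0.17 + 18.9·11·0.55 + 19.9·11·0.20] = 874.22 + 444.127 = 1318.35.
Because errors are independent across components, Cov(Tᵢ,Tⱼ) = Cov(Xᵢ,Xⱼ); the off-diagonal part of the true-score variance is the same as above.
True-score variance = [18.9²·0.78 + 19.9²·0.94 + 11²·0.81] + 444.127 = 748.883 + 444.127 = 1193.01.
Reliability = 1193.01 / 1318.35 = 0.9049.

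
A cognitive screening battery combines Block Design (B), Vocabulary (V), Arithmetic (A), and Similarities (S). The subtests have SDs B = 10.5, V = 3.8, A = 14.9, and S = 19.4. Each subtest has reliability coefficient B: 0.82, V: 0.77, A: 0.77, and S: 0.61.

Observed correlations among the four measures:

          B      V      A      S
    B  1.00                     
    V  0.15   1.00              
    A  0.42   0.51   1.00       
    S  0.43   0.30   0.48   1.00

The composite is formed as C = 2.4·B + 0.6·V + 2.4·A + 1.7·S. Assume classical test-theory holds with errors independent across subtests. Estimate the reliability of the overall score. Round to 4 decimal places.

Var(C) = 2.4²·10.5² + 0.6²·3.8² + 2.4²·14.9² + 1.7²·19.4² + 2·[1.44·10.5·3.8·0.15 + 5.76·10.5·14.9·0.42 + 4.08·10.5·19.4·0.43 + 1.44·3.8·14.9·0.51 + 1.02·3.8·19.4·0.30 + 4.08·14.9·19.4·0.48] = 3006.7 + 2749.42 = 5756.11.
Because errors are independent across components, Cov(Tᵢ,Tⱼ) = Cov(Xᵢ,Xⱼ); the off-diagonal part of the true-score variance is the same as above.
True-score variance = [2.4²·10.5²·0.82 + 0.6²·3.8²·0.77 + 2.4²·14.9²·0.77 + 1.7²·19.4²·0.61] + 2749.42 = 2172.88 + 2749.42 = 4922.3.
Reliability = 4922.3 / 5756.11 = 0.8551.

0.8551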